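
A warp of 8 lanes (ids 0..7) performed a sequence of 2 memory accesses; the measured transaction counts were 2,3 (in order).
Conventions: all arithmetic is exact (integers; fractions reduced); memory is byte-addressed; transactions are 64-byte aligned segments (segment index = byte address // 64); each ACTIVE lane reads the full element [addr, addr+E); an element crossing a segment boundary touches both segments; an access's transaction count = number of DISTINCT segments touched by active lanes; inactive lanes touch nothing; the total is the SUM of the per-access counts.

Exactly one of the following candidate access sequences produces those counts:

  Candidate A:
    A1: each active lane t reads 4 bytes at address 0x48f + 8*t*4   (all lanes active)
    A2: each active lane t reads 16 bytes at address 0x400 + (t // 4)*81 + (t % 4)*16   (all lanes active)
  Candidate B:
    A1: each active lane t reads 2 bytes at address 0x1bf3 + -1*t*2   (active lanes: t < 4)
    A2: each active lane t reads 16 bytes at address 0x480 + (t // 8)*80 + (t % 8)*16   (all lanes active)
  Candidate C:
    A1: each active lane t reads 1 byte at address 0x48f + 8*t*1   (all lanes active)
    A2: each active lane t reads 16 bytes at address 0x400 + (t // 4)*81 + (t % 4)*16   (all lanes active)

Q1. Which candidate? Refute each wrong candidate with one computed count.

A: A1 gives 4 transactions, not 2
B: A1 gives 1 transaction, not 2
C: all counts match (2,3)

Answer: C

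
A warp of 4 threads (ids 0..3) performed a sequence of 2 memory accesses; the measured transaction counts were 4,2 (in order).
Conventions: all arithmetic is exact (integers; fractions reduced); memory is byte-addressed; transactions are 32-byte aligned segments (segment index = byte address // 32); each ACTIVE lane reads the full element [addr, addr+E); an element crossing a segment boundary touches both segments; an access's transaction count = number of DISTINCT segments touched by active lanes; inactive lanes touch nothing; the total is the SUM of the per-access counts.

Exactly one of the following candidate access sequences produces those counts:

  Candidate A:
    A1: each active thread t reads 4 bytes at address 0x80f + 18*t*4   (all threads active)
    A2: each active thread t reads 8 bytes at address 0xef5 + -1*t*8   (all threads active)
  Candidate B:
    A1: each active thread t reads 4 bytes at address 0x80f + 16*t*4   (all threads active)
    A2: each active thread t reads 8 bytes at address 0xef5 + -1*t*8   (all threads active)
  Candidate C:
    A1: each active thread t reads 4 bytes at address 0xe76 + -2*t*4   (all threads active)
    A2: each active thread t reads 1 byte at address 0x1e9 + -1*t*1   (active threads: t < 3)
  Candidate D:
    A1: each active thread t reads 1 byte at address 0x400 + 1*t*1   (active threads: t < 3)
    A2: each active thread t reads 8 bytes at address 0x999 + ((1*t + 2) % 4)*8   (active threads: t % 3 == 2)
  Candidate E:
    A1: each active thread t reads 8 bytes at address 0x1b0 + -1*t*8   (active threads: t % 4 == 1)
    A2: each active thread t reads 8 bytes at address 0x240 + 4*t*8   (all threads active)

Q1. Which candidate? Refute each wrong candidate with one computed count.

A: A1 gives 5 transactions, not 4
C: A1 gives 2 transactions, not 4
D: A1 gives 1 transaction, not 4
E: A1 gives 1 transaction, not 4
B: all counts match (4,2)

Answer: B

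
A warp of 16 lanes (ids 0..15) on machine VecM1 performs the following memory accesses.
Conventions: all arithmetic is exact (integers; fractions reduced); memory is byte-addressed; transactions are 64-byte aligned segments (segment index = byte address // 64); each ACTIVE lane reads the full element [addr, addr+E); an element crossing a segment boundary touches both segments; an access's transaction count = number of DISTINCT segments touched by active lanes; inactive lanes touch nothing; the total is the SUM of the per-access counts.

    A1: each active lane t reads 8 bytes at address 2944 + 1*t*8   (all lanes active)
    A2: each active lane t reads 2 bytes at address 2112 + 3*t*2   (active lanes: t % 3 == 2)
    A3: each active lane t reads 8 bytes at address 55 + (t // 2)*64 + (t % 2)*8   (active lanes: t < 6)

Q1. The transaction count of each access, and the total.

A1: 2 transactions
A2: 2 transactions
A3: 4 transactions

Answer: 2,2,4; total 8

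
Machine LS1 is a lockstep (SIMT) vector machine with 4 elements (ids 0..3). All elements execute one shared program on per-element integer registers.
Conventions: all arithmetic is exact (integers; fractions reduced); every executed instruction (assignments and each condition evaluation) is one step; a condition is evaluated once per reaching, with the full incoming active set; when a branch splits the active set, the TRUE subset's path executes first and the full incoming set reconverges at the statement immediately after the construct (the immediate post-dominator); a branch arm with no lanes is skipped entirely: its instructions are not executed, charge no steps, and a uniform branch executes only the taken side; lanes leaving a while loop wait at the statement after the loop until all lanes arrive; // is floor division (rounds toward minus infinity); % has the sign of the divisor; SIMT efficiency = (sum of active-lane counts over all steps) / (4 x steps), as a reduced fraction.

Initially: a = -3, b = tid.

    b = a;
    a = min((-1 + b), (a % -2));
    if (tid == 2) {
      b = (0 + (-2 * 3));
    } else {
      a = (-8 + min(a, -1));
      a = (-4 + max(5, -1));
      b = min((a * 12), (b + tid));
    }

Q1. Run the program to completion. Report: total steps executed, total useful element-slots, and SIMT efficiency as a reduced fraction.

Answer: 7 steps, 22 useful, 11/14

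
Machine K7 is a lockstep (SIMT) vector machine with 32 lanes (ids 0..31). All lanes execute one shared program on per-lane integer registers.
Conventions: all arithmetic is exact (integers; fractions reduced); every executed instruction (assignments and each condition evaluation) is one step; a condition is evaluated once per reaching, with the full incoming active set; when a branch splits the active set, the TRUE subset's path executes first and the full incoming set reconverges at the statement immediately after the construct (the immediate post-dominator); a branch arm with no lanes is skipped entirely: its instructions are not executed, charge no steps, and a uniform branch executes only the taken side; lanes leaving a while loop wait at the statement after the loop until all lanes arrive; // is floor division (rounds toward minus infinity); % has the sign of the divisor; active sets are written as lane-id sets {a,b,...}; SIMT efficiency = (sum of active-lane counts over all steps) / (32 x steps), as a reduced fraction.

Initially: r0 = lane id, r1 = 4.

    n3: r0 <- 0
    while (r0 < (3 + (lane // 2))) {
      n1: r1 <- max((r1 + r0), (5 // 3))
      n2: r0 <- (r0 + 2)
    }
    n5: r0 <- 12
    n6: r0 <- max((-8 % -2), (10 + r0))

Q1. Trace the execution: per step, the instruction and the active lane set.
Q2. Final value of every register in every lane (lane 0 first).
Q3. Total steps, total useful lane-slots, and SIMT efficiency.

step 0: r0 <- 0                      {0,1,2,3,4,5,6,7,8,9,10,11,12,13,14,15,16,17,18,19,20,21,22,23,24,25,26,27,28,29,30,31}
step 1: eval (r0 < (3 + (lane // 2))) {0,1,2,3,4,5,6,7,8,9,10,11,12,13,14,15,16,17,18,19,20,21,22,23,24,25,26,27,28,29,30,31}
step 2: r1 <- max((r1 + r0), (5 // 3)) {0,1,2,3,4,5,6,7,8,9,10,11,12,13,14,15,16,17,18,19,20,21,22,23,24,25,26,27,28,29,30,31}
step 3: r0 <- (r0 + 2)               {0,1,2,3,4,5,6,7,8,9,10,11,12,13,14,15,16,17,18,19,20,21,22,23,24,25,26,27,28,29,30,31}
step 4: eval (r0 < (3 + (lane // 2))) {0,1,2,3,4,5,6,7,8,9,10,11,12,13,14,15,16,17,18,19,20,21,22,23,24,25,26,27,28,29,30,31}
step 5: r1 <- max((r1 + r0), (5 // 3)) {0,1,2,3,4,5,6,7,8,9,10,11,12,13,14,15,16,17,18,19,20,21,22,23,24,25,26,27,28,29,30,31}
step 6: r0 <- (r0 + 2)               {0,1,2,3,4,5,6,7,8,9,10,11,12,13,14,15,16,17,18,19,20,21,22,23,24,25,26,27,28,29,30,31}
step 7: eval (r0 < (3 + (lane // 2))) {0,1,2,3,4,5,6,7,8,9,10,11,12,13,14,15,16,17,18,19,20,21,22,23,24,25,26,27,28,29,30,31}
step 8: r1 <- max((r1 + r0), (5 // 3)) {4,5,6,7,8,9,10,11,12,13,14,15,16,17,18,19,20,21,22,23,24,25,26,27,28,29,30,31}
step 9: r0 <- (r0 + 2)               {4,5,6,7,8,9,10,11,12,13,14,15,16,17,18,19,20,21,22,23,24,25,26,27,28,29,30,31}
step 10: eval (r0 < (3 + (lane // 2))) {4,5,6,7,8,9,10,11,12,13,14,15,16,17,18,19,20,21,22,23,24,25,26,27,28,29,30,31}
step 11: r1 <- max((r1 + r0), (5 // 3)) {8,9,10,11,12,13,14,15,16,17,18,19,20,21,22,23,24,25,26,27,28,29,30,31}
step 12: r0 <- (r0 + 2)               {8,9,10,11,12,13,14,15,16,17,18,19,20,21,22,23,24,25,26,27,28,29,30,31}
step 13: eval (r0 < (3 + (lane // 2))) {8,9,10,11,12,13,14,15,16,17,18,19,20,21,22,23,24,25,26,27,28,29,30,31}
step 14: r1 <- max((r1 + r0), (5 // 3)) {12,13,14,15,16,17,18,19,20,21,22,23,24,25,26,27,28,29,30,31}
step 15: r0 <- (r0 + 2)               {12,13,14,15,16,17,18,19,20,21,22,23,24,25,26,27,28,29,30,31}
step 16: eval (r0 < (3 + (lane // 2))) {12,13,14,15,16,17,18,19,20,21,22,23,24,25,26,27,28,29,30,31}
step 17: r1 <- max((r1 + r0), (5 // 3)) {16,17,18,19,20,21,22,23,24,25,26,27,28,29,30,31}
step 18: r0 <- (r0 + 2)               {16,17,18,19,20,21,22,23,24,25,26,27,28,29,30,31}
step 19: eval (r0 < (3 + (lane // 2))) {16,17,18,19,20,21,22,23,24,25,26,27,28,29,30,31}
step 20: r1 <- max((r1 + r0), (5 // 3)) {20,21,22,23,24,25,26,27,28,29,30,31}
step 21: r0 <- (r0 + 2)               {20,21,22,23,24,25,26,27,28,29,30,31}
step 22: eval (r0 < (3 + (lane // 2))) {20,21,22,23,24,25,26,27,28,29,30,31}
step 23: r1 <- max((r1 + r0), (5 // 3)) {24,25,26,27,28,29,30,31}
step 24: r0 <- (r0 + 2)               {24,25,26,27,28,29,30,31}
step 25: eval (r0 < (3 + (lane // 2))) {24,25,26,27,28,29,30,31}
step 26: r1 <- max((r1 + r0), (5 // 3)) {28,29,30,31}
step 27: r0 <- (r0 + 2)               {28,29,30,31}
step 28: eval (r0 < (3 + (lane // 2))) {28,29,30,31}
step 29: r0 <- 12                     {0,1,2,3,4,5,6,7,8,9,10,11,12,13,14,15,16,17,18,19,20,21,22,23,24,25,26,27,28,29,30,31}
step 30: r0 <- max((-8 % -2), (10 + r0)) {0,1,2,3,4,5,6,7,8,9,10,11,12,13,14,15,16,17,18,19,20,21,22,23,24,25,26,27,28,29,30,31}

Answer: 31 steps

r0: 22,22,22,22,22,22,22,22,22,22,22,22,22,22,22,22,22,22,22,22,22,22,22,22,22,22,22,22,22,22,22,22
r1: 6,6,6,6,10,10,10,10,16,16,16,16,24,24,24,24,34,34,34,34,46,46,46,46,60,60,60,60,76,76,76,76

steps = 31; useful = 656; efficiency = 656/992 = 41/62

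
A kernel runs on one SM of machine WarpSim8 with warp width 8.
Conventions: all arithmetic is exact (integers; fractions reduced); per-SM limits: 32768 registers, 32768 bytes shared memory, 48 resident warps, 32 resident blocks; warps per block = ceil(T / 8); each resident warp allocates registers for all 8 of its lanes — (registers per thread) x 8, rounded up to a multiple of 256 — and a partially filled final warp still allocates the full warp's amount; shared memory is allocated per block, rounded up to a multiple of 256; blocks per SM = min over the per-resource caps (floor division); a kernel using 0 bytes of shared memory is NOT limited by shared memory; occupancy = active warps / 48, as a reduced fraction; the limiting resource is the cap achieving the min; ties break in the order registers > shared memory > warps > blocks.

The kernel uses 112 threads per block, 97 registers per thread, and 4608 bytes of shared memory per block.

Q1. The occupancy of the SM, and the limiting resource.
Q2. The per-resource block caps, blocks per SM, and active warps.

Answer: occupancy 7/12, limited by registers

registers: 2 blocks
shared memory: 7 blocks
warps: 3 blocks
blocks: 32 blocks

Answer: 2 blocks, 28 active warps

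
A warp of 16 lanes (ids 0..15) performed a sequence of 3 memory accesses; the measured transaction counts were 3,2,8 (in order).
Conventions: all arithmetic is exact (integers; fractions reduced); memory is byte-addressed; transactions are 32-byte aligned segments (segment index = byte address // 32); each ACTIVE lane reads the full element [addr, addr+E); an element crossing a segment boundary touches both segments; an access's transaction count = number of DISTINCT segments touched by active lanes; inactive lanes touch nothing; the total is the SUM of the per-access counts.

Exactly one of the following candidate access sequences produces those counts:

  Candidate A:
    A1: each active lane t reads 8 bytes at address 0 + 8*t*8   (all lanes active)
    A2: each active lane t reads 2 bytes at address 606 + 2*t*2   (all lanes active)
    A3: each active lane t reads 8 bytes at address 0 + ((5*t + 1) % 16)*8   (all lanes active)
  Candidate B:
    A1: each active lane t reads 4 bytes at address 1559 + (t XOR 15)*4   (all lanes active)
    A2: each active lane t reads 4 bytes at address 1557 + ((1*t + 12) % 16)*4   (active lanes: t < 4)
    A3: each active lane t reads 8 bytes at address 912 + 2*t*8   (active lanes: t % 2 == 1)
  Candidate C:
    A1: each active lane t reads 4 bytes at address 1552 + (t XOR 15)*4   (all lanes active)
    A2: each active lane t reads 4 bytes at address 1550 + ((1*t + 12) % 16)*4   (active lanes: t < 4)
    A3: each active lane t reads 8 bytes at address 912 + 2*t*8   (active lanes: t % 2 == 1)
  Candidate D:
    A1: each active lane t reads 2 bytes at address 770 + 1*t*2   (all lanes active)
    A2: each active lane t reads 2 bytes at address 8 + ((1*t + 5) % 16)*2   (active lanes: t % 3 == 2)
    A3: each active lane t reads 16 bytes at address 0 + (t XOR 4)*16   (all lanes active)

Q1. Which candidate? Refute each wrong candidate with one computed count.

A: A1 gives 16 transactions, not 3
B: A2 gives 1 transaction, not 2
D: A1 gives 2 transactions, not 3
C: all counts match (3,2,8)

Answer: C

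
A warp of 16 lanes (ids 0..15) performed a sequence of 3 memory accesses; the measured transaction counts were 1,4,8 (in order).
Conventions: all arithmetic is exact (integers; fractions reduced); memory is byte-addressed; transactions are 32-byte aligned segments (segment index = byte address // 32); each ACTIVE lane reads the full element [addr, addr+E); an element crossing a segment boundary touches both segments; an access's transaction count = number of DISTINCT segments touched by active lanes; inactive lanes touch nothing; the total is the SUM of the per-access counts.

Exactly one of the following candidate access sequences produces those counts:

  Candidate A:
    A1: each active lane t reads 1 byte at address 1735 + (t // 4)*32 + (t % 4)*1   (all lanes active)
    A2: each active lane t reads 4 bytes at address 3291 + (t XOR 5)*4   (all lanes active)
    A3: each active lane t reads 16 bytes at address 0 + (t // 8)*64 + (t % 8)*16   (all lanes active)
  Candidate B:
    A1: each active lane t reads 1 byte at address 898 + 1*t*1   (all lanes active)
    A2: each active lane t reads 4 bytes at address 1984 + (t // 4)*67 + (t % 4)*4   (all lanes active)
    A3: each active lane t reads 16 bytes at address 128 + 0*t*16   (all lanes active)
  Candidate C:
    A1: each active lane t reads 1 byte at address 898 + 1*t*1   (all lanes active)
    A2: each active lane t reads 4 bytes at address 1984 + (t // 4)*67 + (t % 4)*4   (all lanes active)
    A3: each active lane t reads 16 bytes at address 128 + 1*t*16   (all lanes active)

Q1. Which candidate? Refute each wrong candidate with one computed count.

A: A1 gives 4 transactions, not 1
B: A3 gives 1 transaction, not 8
C: all counts match (1,4,8)

Answer: C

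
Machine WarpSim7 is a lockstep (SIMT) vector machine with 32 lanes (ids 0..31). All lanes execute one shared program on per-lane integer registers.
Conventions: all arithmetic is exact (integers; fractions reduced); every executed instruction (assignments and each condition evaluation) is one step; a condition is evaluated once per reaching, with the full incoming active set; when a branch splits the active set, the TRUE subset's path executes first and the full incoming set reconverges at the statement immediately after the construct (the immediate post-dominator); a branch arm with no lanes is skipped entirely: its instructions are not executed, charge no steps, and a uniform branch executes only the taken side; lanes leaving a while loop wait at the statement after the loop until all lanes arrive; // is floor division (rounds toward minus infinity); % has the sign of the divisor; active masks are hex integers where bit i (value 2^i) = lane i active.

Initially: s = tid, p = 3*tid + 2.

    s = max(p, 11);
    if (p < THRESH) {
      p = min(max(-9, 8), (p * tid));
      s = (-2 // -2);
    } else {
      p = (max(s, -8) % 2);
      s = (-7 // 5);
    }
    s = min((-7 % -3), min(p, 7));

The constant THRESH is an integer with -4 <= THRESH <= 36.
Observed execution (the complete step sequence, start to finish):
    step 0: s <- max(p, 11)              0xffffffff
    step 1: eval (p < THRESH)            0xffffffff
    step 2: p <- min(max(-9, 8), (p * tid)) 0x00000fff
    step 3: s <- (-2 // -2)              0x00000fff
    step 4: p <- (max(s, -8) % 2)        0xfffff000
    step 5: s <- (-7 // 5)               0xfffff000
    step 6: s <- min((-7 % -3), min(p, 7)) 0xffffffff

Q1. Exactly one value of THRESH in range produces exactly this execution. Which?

Answer: THRESH = 36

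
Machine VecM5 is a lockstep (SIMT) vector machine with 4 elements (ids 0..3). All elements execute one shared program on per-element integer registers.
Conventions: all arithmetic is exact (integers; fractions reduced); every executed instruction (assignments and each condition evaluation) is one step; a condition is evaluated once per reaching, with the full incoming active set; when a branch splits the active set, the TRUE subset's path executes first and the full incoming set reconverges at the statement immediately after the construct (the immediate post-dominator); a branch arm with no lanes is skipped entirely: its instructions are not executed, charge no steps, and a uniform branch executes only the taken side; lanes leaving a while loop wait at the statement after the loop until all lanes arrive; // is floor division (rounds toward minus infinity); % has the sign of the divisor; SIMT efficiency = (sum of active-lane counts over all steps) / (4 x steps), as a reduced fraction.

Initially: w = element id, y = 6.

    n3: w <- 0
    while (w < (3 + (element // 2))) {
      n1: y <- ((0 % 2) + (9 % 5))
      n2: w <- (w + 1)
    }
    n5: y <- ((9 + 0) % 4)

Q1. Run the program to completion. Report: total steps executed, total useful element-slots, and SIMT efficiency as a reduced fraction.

Answer: 15 steps, 54 useful, 9/10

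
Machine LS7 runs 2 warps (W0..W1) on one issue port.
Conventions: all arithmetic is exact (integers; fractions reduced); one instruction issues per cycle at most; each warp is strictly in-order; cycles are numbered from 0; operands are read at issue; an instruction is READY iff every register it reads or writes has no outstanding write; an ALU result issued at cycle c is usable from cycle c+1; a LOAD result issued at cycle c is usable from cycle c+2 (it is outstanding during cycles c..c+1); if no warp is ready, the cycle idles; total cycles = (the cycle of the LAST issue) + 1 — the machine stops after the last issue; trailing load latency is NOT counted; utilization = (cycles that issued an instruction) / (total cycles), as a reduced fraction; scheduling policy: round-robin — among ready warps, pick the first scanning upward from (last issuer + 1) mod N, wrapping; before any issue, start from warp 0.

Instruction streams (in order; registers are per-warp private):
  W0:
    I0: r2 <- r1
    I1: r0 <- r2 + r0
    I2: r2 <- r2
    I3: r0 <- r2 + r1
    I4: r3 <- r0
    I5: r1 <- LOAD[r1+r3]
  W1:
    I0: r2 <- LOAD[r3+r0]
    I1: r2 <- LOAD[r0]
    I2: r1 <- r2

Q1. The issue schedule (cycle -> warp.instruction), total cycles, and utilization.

cycle 0: W0.I0
cycle 1: W1.I0
cycle 2: W0.I1
cycle 3: W1.I1
cycle 4: W0.I2
cycle 5: W1.I2
cycle 6: W0.I3
cycle 7: W0.I4
cycle 8: W0.I5

Answer: 9 cycles, utilization 1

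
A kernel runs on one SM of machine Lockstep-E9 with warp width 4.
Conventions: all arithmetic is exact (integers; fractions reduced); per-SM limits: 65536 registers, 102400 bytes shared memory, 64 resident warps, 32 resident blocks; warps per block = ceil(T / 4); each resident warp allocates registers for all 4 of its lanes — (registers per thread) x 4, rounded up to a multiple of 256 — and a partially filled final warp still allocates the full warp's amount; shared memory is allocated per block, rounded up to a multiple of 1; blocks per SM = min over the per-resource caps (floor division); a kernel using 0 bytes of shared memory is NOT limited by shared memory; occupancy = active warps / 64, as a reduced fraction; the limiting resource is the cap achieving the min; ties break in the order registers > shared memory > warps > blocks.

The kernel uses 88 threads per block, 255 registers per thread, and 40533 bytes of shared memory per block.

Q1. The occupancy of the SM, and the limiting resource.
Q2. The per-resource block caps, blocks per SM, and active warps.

Answer: occupancy 11/16, limited by registers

registers: 2 blocks
shared memory: 2 blocks
warps: 2 blocks
blocks: 32 blocks

Answer: 2 blocks, 44 active warps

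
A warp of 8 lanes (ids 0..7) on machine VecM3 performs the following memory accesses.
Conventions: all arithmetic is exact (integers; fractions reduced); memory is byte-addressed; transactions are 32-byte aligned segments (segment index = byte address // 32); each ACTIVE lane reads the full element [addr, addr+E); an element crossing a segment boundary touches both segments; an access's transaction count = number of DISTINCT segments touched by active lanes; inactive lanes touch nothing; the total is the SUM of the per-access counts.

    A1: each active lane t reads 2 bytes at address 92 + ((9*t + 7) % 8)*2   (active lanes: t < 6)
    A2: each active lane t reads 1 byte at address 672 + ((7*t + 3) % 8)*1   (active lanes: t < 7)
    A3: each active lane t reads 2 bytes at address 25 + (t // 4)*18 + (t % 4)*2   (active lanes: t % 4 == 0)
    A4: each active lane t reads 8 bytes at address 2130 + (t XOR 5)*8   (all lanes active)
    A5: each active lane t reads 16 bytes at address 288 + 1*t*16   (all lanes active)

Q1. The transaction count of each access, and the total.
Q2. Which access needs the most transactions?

A1: 2 transactions
A2: 1 transaction
A3: 2 transactions
A4: 3 transactions
A5: 4 transactions

Answer: 2,1,2,3,4; total 12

Answer: A5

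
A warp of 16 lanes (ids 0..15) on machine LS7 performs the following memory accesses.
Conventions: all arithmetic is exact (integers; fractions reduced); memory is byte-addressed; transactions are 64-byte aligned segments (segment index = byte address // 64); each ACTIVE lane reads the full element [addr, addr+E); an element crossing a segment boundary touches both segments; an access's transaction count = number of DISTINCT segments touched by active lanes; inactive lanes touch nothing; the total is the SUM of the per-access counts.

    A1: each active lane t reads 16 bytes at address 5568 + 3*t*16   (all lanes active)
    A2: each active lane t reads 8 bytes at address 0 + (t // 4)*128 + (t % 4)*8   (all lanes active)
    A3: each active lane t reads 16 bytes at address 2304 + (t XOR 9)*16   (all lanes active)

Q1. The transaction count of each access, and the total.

A1: 12 transactions
A2: 4 transactions
A3: 4 transactions

Answer: 12,4,4; total 20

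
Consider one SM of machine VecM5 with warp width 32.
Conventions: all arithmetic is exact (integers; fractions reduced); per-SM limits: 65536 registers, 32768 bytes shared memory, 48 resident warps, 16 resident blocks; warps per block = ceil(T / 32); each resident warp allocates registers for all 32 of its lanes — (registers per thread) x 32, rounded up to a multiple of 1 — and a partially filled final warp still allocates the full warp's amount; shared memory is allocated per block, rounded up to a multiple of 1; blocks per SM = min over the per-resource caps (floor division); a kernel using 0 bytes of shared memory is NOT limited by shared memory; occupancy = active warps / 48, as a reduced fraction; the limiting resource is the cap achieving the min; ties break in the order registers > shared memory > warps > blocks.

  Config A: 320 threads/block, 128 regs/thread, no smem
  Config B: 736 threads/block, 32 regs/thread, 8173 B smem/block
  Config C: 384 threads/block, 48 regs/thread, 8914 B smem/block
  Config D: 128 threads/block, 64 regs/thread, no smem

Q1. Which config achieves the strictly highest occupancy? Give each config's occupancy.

occupancies: A 5/24, B 23/24, C 3/4, D 2/3

Answer: B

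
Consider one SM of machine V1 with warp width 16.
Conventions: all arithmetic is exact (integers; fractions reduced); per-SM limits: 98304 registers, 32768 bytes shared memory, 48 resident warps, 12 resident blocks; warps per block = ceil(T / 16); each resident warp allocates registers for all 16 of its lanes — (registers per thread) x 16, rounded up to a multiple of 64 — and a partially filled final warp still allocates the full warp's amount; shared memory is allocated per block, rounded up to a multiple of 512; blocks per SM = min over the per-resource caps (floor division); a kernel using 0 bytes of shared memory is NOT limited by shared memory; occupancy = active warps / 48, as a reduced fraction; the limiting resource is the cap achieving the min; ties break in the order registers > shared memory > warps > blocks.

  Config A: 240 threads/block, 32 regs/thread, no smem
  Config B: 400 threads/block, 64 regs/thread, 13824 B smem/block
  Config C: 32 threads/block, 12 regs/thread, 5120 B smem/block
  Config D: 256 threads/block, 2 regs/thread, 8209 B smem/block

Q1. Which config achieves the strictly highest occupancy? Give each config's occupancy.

occupancies: A 15/16, B 25/48, C 1/4, D 1

Answer: D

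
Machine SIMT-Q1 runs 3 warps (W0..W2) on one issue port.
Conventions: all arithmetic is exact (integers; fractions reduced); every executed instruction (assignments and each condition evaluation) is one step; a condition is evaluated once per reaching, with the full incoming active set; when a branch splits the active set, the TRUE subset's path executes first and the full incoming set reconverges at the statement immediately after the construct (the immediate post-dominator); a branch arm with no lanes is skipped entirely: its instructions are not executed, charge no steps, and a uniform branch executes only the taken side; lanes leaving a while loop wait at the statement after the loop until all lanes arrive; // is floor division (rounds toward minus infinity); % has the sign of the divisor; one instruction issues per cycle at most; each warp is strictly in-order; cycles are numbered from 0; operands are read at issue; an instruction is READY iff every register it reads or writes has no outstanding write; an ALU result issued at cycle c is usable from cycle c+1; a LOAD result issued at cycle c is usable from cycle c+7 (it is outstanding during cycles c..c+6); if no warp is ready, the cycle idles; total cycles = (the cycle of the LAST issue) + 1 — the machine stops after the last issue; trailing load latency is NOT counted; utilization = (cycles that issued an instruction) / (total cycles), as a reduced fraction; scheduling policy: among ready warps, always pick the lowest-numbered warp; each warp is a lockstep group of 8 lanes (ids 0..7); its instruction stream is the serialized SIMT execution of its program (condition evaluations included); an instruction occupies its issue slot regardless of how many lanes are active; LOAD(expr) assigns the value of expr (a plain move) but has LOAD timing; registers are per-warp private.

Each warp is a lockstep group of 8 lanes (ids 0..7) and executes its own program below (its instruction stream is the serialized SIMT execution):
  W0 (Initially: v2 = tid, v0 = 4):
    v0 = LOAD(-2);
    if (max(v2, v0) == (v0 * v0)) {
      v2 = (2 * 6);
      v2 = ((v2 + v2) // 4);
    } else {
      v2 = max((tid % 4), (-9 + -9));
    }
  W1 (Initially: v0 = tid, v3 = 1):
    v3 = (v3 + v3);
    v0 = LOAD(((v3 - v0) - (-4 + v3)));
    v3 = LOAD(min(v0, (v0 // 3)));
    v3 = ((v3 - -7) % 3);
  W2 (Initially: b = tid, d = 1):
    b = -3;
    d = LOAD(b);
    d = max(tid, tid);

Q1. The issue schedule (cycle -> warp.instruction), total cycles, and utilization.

cycle 0: W0.I0
cycle 1: W1.I0
cycle 2: W1.I1
cycle 3: W2.I0
cycle 4: W2.I1
cycle 5: idle
cycle 6: idle
cycle 7: W0.I1
cycle 8: W0.I2
cycle 9: W0.I3
cycle 10: W0.I4
cycle 11: W1.I2
cycle 12: W2.I2
cycle 13: idle
cycle 14: idle
cycle 15: idle
cycle 16: idle
cycle 17: idle
cycle 18: W1.I3

Answer: 19 cycles, utilization 12/19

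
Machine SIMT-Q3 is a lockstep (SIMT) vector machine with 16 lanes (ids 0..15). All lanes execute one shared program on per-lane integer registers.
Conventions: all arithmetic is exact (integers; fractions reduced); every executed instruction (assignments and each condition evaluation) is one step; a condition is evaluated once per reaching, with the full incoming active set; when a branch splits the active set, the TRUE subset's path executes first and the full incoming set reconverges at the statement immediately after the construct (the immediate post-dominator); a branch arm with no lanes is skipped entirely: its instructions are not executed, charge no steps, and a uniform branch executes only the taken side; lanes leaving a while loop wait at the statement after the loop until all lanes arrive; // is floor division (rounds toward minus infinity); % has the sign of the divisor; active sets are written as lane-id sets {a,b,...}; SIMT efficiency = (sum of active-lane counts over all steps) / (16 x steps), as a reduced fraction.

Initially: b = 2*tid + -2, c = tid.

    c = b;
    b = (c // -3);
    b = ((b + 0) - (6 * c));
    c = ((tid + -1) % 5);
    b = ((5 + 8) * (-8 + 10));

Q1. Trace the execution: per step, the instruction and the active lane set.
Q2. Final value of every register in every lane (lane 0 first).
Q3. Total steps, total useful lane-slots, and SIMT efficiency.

step 0: c <- b                       {0,1,2,3,4,5,6,7,8,9,10,11,12,13,14,15}
step 1: b <- (c // -3)               {0,1,2,3,4,5,6,7,8,9,10,11,12,13,14,15}
step 2: b <- ((b + 0) - (6 * c))     {0,1,2,3,4,5,6,7,8,9,10,11,12,13,14,15}
step 3: c <- ((tid + -1) % 5)        {0,1,2,3,4,5,6,7,8,9,10,11,12,13,14,15}
step 4: b <- ((5 + 8) * (-8 + 10))   {0,1,2,3,4,5,6,7,8,9,10,11,12,13,14,15}

Answer: 5 steps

b: 26,26,26,26,26,26,26,26,26,26,26,26,26,26,26,26
c: 4,0,1,2,3,4,0,1,2,3,4,0,1,2,3,4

steps = 5; useful = 80; efficiency = 80/80 = 1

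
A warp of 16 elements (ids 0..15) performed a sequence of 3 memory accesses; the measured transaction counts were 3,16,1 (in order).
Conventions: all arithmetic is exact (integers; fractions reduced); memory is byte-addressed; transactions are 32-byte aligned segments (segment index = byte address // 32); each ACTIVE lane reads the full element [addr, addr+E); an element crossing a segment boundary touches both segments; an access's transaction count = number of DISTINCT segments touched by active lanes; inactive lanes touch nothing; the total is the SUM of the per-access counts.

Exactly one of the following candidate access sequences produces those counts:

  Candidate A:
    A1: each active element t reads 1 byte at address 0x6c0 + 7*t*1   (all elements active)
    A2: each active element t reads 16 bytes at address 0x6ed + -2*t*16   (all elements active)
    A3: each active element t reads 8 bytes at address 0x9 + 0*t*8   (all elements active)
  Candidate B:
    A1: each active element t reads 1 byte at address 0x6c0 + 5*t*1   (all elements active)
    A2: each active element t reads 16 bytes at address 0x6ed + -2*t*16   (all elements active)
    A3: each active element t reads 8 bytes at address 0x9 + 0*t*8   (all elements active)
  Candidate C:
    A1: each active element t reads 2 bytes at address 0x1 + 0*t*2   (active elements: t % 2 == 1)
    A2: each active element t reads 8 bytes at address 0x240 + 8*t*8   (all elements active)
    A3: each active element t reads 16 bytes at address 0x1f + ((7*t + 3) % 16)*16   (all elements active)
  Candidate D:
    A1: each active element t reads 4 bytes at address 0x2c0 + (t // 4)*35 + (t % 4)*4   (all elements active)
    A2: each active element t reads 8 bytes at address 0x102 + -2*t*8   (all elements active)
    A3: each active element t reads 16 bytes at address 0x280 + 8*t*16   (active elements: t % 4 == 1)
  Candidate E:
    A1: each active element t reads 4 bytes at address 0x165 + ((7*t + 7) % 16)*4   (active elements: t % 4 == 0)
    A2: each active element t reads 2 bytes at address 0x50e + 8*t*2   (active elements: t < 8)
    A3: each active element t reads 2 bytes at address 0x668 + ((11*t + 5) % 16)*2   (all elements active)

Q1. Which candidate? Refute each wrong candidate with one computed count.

A: A1 gives 4 transactions, not 3
C: A1 gives 1 transaction, not 3
D: A1 gives 4 transactions, not 3
E: A2 gives 4 transactions, not 16
B: all counts match (3,16,1)

Answer: B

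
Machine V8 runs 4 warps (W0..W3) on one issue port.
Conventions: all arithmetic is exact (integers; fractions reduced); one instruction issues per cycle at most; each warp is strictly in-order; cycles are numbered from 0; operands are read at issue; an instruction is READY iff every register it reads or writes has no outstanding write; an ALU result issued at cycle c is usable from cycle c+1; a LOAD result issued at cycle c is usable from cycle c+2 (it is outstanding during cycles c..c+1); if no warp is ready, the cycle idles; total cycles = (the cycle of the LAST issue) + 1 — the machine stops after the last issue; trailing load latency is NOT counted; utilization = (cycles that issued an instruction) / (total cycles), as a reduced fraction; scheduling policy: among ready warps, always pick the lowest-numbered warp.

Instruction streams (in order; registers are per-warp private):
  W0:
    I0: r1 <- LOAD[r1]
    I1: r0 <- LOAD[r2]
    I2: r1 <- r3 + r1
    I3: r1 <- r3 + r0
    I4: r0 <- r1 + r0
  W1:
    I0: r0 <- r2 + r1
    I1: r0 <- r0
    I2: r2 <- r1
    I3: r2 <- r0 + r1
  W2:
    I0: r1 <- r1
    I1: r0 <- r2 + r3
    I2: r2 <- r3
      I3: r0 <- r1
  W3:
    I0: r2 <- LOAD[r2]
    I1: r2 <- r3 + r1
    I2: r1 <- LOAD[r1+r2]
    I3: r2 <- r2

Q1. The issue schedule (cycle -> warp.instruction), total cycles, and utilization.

cycle 0: W0.I0
cycle 1: W0.I1
cycle 2: W0.I2
cycle 3: W0.I3
cycle 4: W0.I4
cycle 5: W1.I0
cycle 6: W1.I1
cycle 7: W1.I2
cycle 8: W1.I3
cycle 9: W2.I0
cycle 10: W2.I1
cycle 11: W2.I2
cycle 12: W2.I3
cycle 13: W3.I0
cycle 14: idle
cycle 15: W3.I1
cycle 16: W3.I2
cycle 17: W3.I3

Answer: 18 cycles, utilization 17/18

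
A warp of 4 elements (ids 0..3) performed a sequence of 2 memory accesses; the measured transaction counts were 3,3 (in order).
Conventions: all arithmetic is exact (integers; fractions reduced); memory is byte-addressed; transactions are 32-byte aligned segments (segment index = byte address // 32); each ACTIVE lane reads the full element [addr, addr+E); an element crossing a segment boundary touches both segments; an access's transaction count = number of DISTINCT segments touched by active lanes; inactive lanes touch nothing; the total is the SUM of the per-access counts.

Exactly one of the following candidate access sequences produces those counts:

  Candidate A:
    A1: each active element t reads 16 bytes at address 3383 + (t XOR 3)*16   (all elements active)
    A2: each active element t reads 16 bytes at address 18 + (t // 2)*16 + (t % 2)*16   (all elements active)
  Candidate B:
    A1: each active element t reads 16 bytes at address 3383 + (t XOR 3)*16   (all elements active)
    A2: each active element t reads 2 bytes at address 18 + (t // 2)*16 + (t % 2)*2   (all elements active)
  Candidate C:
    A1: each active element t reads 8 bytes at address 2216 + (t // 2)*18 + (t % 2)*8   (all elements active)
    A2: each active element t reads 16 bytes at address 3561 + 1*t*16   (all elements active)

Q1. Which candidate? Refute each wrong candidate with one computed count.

B: A2 gives 2 transactions, not 3
C: A1 gives 2 transactions, not 3
A: all counts match (3,3)

Answer: A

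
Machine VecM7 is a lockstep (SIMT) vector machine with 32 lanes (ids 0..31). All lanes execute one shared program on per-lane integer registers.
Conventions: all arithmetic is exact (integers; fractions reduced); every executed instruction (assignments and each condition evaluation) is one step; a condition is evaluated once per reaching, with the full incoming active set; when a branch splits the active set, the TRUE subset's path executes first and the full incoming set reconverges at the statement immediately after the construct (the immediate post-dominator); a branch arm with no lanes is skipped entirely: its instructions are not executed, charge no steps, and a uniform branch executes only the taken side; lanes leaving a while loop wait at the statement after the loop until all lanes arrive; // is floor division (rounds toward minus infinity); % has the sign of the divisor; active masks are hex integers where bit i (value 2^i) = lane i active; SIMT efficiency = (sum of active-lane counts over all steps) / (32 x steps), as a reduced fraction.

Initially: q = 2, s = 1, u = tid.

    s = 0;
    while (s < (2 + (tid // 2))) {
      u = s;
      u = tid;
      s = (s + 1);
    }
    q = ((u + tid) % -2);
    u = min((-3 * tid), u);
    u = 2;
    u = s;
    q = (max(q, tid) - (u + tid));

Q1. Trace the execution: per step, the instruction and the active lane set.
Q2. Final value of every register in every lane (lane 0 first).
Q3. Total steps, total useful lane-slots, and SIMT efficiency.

step 0: s <- 0                       0xffffffff
step 1: eval (s < (2 + (tid // 2)))  0xffffffff
step 2: u <- s                       0xffffffff
step 3: u <- tid                     0xffffffff
step 4: s <- (s + 1)                 0xffffffff
step 5: eval (s < (2 + (tid // 2)))  0xffffffff
step 6: u <- s                       0xffffffff
step 7: u <- tid                     0xffffffff
step 8: s <- (s + 1)                 0xffffffff
step 9: eval (s < (2 + (tid // 2)))  0xffffffff
step 10: u <- s                       0xfffffffc
step 11: u <- tid                     0xfffffffc
step 12: s <- (s + 1)                 0xfffffffc
step 13: eval (s < (2 + (tid // 2)))  0xfffffffc
step 14: u <- s                       0xfffffff0
step 15: u <- tid                     0xfffffff0
step 16: s <- (s + 1)                 0xfffffff0
step 17: eval (s < (2 + (tid // 2)))  0xfffffff0
step 18: u <- s                       0xffffffc0
step 19: u <- tid                     0xffffffc0
step 20: s <- (s + 1)                 0xffffffc0
step 21: eval (s < (2 + (tid // 2)))  0xffffffc0
step 22: u <- s                       0xffffff00
step 23: u <- tid                     0xffffff00
step 24: s <- (s + 1)                 0xffffff00
step 25: eval (s < (2 + (tid // 2)))  0xffffff00
step 26: u <- s                       0xfffffc00
step 27: u <- tid                     0xfffffc00
step 28: s <- (s + 1)                 0xfffffc00
step 29: eval (s < (2 + (tid // 2)))  0xfffffc00
step 30: u <- s                       0xfffff000
step 31: u <- tid                     0xfffff000
step 32: s <- (s + 1)                 0xfffff000
step 33: eval (s < (2 + (tid // 2)))  0xfffff000
step 34: u <- s                       0xffffc000
step 35: u <- tid                     0xffffc000
step 36: s <- (s + 1)                 0xffffc000
step 37: eval (s < (2 + (tid // 2)))  0xffffc000
step 38: u <- s                       0xffff0000
step 39: u <- tid                     0xffff0000
step 40: s <- (s + 1)                 0xffff0000
step 41: eval (s < (2 + (tid // 2)))  0xffff0000
step 42: u <- s                       0xfffc0000
step 43: u <- tid                     0xfffc0000
step 44: s <- (s + 1)                 0xfffc0000
step 45: eval (s < (2 + (tid // 2)))  0xfffc0000
step 46: u <- s                       0xfff00000
step 47: u <- tid                     0xfff00000
step 48: s <- (s + 1)                 0xfff00000
step 49: eval (s < (2 + (tid // 2)))  0xfff00000
step 50: u <- s                       0xffc00000
step 51: u <- tid                     0xffc00000
step 52: s <- (s + 1)                 0xffc00000
step 53: eval (s < (2 + (tid // 2)))  0xffc00000
step 54: u <- s                       0xff000000
step 55: u <- tid                     0xff000000
step 56: s <- (s + 1)                 0xff000000
step 57: eval (s < (2 + (tid // 2)))  0xff000000
step 58: u <- s                       0xfc000000
step 59: u <- tid                     0xfc000000
step 60: s <- (s + 1)                 0xfc000000
step 61: eval (s < (2 + (tid // 2)))  0xfc000000
step 62: u <- s                       0xf0000000
step 63: u <- tid                     0xf0000000
step 64: s <- (s + 1)                 0xf0000000
step 65: eval (s < (2 + (tid // 2)))  0xf0000000
step 66: u <- s                       0xc0000000
step 67: u <- tid                     0xc0000000
step 68: s <- (s + 1)                 0xc0000000
step 69: eval (s < (2 + (tid // 2)))  0xc0000000
step 70: q <- ((u + tid) % -2)        0xffffffff
step 71: u <- min((-3 * tid), u)      0xffffffff
step 72: u <- 2                       0xffffffff
step 73: u <- s                       0xffffffff
step 74: q <- (max(q, tid) - (u + tid)) 0xffffffff

Answer: 75 steps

q: -2,-2,-3,-3,-4,-4,-5,-5,-6,-6,-7,-7,-8,-8,-9,-9,-10,-10,-11,-11,-12,-12,-13,-13,-14,-14,-15,-15,-16,-16,-17,-17
s: 2,2,3,3,4,4,5,5,6,6,7,7,8,8,9,9,10,10,11,11,12,12,13,13,14,14,15,15,16,16,17,17
u: 2,2,3,3,4,4,5,5,6,6,7,7,8,8,9,9,10,10,11,11,12,12,13,13,14,14,15,15,16,16,17,17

steps = 75; useful = 1440; efficiency = 1440/2400 = 3/5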